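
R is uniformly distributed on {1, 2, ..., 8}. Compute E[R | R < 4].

Given R < 4, R is equally likely to be any of {1, 2, 3}.
E[R | R < 4] = (1 + 2 + 3) / 3 = 2.

2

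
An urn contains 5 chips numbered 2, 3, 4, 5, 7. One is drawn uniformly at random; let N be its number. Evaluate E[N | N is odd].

P(N is odd) = 3/5.
Σ over the event: 3·1/5 + 5·1/5 + 7·1/5 = 3.
E[N | N is odd] = (3) / (3/5) = 5.

5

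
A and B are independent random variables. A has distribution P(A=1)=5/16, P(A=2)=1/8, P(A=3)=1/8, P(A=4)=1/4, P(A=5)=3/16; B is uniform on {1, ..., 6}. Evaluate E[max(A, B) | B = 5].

P(B = 5) = 1/6.
Summing max(A,B)·P(x,y) over outcomes with B = 5 gives 5/6.
E[max(A, B) | B = 5] = (5/6) / (1/6) = 5.

5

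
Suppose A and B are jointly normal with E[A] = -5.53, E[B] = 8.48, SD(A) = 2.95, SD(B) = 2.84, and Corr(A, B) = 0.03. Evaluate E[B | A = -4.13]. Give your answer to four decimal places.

E[B | A=x] = μ_B + ρ(σ_B/σ_A)(x − μ_A) for jointly normal variables.
E[B | A=-4.13] = 8.48 + (0.03)·(2.84/2.95)·(-4.13 − (-5.53)) = 8.48 + (0.028881)·(1.4) = 8.5204.

8.5204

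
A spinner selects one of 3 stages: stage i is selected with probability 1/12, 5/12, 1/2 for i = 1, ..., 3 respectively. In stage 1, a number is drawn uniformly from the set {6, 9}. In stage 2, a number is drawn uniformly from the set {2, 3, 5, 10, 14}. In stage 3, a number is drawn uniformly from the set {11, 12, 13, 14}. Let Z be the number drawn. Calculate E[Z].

233/24

E[Z | stage 1] = (6+9)/2 = 15/2.
E[Z | stage 2] = (2+3+5+10+14)/5 = 34/5.
E[Z | stage 3] = (11+12+13+14)/4 = 25/2.
E[Z] = (1/12)·(15/2) + (5/12)·(34/5) + (1/2)·(25/2) = 233/24.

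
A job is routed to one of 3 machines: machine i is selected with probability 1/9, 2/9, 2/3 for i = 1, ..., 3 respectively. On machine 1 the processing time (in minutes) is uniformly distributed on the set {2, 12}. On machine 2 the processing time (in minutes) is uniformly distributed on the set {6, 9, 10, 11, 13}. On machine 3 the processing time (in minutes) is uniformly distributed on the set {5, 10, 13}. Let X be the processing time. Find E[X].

413/45

E[X | machine 1] = (2+12)/2 = 7.
E[X | machine 2] = (6+9+10+11+13)/5 = 49/5.
E[X | machine 3] = (5+10+13)/3 = 28/3.
E[X] = (1/9)·(7) + (2/9)·(49/5) + (2/3)·(28/3) = 413/45.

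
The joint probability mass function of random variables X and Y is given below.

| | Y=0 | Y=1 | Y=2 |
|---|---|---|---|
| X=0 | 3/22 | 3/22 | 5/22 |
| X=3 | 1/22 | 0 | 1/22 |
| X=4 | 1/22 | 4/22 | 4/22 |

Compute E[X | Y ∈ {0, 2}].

P(Y ∈ {0, 2}) = 15/22.
Σ X·P over the event = 0·(3/22) + 0·(5/22) + 3·(1/22) + 3·(1/22) + 4·(1/22) + 4·(4/22) = 13/11.
E[X | Y ∈ {0, 2}] = (13/11) / (15/22) = 26/15.

26/15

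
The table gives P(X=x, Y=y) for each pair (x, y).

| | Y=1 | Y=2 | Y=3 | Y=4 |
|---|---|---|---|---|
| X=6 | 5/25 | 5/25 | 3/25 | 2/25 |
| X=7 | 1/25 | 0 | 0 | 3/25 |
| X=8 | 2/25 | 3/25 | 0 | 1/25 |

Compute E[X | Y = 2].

27/4

P(Y = 2) = 8/25.
Summing X·P(X=x,Y=y) over the conditioning event gives 54/25.
E[X | Y = 2] = (54/25) / (8/25) = 27/4.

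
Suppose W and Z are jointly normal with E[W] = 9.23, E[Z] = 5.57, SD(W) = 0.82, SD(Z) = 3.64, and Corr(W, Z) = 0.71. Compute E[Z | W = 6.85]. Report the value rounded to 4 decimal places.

-1.9311

The regression of Z on W has slope ρ·σ_Z/σ_W and passes through (μ_W, μ_Z).
E[Z | W=6.85] = 5.57 + (0.71)·(3.64/0.82)·(6.85 − (9.23)) = 5.57 + (3.15171)·(-2.38) = -1.9311.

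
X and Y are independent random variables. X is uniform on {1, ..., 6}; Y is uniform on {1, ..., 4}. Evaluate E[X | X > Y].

P(X > Y) = 7/12.
Summing X·P(x,y) over outcomes with X > Y gives 8/3.
E[X | X > Y] = (8/3) / (7/12) = 32/7.

32/7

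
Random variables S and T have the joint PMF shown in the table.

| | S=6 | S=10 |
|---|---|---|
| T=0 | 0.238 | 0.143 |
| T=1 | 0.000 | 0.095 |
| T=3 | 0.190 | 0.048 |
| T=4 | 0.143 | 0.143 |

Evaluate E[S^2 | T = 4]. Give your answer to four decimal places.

68.0000

P(T = 4) = 0.286.
Σ S^2·P over the event = 36·(0.143) + 100·(0.143) = 19.448.
E[S^2 | T = 4] = (19.448) / (0.286) = 68.0000.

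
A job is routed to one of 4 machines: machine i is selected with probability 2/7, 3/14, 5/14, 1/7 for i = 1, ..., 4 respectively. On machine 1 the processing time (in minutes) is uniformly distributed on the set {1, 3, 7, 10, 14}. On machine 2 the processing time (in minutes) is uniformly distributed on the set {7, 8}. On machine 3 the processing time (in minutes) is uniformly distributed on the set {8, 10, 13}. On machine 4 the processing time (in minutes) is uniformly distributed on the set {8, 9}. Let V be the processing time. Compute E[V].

E[V | machine 1] = (1+3+7+10+14)/5 = 7.
E[V | machine 2] = (7+8)/2 = 15/2.
E[V | machine 3] = (8+10+13)/3 = 31/3.
E[V | machine 4] = (8+9)/2 = 17/2.
By the law of total expectation,
E[V] = (2/7)·(7) + (3/14)·(15/2) + (5/14)·(31/3) + (1/7)·(17/2) = 715/84.

715/84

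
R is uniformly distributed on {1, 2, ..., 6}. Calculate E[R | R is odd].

Given R is odd, R is equally likely to be any of {1, 3, 5}.
E[R | R is odd] = (1 + 3 + 5) / 3 = 3.

3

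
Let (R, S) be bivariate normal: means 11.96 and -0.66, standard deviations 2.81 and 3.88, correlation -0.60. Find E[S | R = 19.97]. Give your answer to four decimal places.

-7.2960

For a bivariate normal, E[S | R=x] = μ_S + ρ·(σ_S/σ_R)·(x − μ_R).
E[S | R=19.97] = -0.66 + (-0.60)·(3.88/2.81)·(19.97 − (11.96)) = -0.66 + (-0.82847)·(8.01) = -7.2960.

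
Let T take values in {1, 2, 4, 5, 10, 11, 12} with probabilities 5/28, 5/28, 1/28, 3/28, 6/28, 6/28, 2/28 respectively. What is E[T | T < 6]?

17/7

P(T < 6) = 1/2.
Σ over the event: 1·5/28 + 2·5/28 + 4·1/28 + 5·3/28 = 17/14.
E[T | T < 6] = (17/14) / (1/2) = 17/7.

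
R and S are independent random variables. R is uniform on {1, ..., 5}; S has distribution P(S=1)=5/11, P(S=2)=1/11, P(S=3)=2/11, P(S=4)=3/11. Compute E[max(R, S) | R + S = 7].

P(R + S = 7) = 6/55.
Summing max(R,S)·P(x,y) over outcomes with R + S = 7 gives 5/11.
E[max(R, S) | R + S = 7] = (5/11) / (6/55) = 25/6.

25/6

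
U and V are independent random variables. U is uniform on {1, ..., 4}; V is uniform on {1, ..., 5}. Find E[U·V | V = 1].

5/2

Outcomes with V = 1: (1,1), (2,1), (3,1), (4,1), each with probability 1/20.
E[U·V | V = 1] = (1 + 2 + 3 + 4) / 4 = 5/2.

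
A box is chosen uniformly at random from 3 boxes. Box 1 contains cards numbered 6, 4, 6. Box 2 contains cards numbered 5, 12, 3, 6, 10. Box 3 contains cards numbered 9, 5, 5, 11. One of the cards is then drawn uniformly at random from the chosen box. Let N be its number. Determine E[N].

601/90

E[N | box 1] = (6+4+6)/3 = 16/3.
E[N | box 2] = (5+12+3+6+10)/5 = 36/5.
E[N | box 3] = (9+5+5+11)/4 = 15/2.
By the law of total expectation,
E[N] = (1/3)·(16/3) + (1/3)·(36/5) + (1/3)·(15/2) = 601/90.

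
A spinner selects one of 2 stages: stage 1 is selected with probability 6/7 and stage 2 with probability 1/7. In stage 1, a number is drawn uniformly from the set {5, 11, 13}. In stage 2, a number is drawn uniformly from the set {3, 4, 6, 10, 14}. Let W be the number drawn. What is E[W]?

E[W | stage 1] = (5+11+13)/3 = 29/3.
E[W | stage 2] = (3+4+6+10+14)/5 = 37/5.
By the law of total expectation,
E[W] = (6/7)·(29/3) + (1/7)·(37/5) = 327/35.

327/35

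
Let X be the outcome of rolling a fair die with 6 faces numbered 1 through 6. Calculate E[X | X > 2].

9/2

Given X > 2, X is equally likely to be any of {3, 4, 5, 6}.
E[X | X > 2] = (3 + 4 + 5 + 6) / 4 = 9/2.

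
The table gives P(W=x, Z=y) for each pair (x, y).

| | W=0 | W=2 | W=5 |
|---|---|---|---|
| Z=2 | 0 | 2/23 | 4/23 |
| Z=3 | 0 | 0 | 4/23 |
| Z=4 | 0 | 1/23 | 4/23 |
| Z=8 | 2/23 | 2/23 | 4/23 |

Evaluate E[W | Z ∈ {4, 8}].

46/13

P(Z ∈ {4, 8}) = 13/23.
Σ W·P over the event = 0·(2/23) + 2·(1/23) + 2·(2/23) + 5·(4/23) + 5·(4/23) = 2.
E[W | Z ∈ {4, 8}] = (2) / (13/23) = 46/13.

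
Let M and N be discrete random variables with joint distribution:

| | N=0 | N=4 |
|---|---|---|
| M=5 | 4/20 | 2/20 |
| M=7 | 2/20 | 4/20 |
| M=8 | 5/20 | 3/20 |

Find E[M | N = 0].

74/11

P(N = 0) = 11/20.
Σ M·P over the event = 5·(4/20) + 7·(2/20) + 8·(5/20) = 37/10.
E[M | N = 0] = (37/10) / (11/20) = 74/11.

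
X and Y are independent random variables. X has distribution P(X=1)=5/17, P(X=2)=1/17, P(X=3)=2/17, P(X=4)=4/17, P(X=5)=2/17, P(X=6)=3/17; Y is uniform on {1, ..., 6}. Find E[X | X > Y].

24/5

P(X > Y) = 20/51.
Summing X·P(x,y) over outcomes with X > Y gives 32/17.
E[X | X > Y] = (32/17) / (20/51) = 24/5.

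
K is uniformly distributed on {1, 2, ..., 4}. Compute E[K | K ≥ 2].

Given K ≥ 2, K is equally likely to be any of {2, 3, 4}.
E[K | K ≥ 2] = (2 + 3 + 4) / 3 = 3.

3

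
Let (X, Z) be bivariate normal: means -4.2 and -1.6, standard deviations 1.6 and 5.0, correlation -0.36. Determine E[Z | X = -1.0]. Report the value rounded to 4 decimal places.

E[Z | X=x] = μ_Z + ρ(σ_Z/σ_X)(x − μ_X) for jointly normal variables.
E[Z | X=-1.0] = -1.6 + (-0.36)·(5.0/1.6)·(-1.0 − (-4.2)) = -1.6 + (-1.125)·(3.2) = -5.2000.

-5.2000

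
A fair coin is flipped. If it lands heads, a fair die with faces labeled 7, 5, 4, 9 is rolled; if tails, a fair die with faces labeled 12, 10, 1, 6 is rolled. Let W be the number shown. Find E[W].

E[W | heads] = (7+5+4+9)/4 = 25/4.
E[W | tails] = (12+10+1+6)/4 = 29/4.
By the law of total expectation,
E[W] = (1/2)·(25/4) + (1/2)·(29/4) = 27/4.

27/4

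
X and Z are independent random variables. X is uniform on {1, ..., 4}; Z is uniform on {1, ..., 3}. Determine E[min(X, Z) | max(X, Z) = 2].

Outcomes with max(X, Z) = 2: (1,2), (2,1), (2,2), each with probability 1/12.
E[min(X, Z) | max(X, Z) = 2] = (1 + 1 + 2) / 3 = 4/3.

4/3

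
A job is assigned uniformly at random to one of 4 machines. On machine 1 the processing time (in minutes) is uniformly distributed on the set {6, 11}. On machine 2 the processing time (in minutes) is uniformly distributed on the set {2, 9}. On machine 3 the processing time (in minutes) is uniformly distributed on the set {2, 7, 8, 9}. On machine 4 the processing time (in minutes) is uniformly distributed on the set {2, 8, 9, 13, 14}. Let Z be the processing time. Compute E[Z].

E[Z | machine 1] = (6+11)/2 = 17/2.
E[Z | machine 2] = (2+9)/2 = 11/2.
E[Z | machine 3] = (2+7+8+9)/4 = 13/2.
E[Z | machine 4] = (2+8+9+13+14)/5 = 46/5.
By the law of total expectation,
E[Z] = (1/4)·(17/2) + (1/4)·(11/2) + (1/4)·(13/2) + (1/4)·(46/5) = 297/40.

297/40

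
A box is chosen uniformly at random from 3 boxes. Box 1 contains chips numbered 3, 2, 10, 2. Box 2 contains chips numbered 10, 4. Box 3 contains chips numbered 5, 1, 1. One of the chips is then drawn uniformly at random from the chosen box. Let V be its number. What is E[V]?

E[V | box 1] = (3+2+10+2)/4 = 17/4.
E[V | box 2] = (10+4)/2 = 7.
E[V | box 3] = (5+1+1)/3 = 7/3.
E[V] = (1/3)·(17/4) + (1/3)·(7) + (1/3)·(7/3) = 163/36.

163/36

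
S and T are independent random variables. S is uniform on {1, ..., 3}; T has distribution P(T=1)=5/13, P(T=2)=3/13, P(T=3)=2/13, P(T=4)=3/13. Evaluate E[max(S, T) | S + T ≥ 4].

42/13

P(S + T ≥ 4) = 2/3.
Summing max(S,T)·P(x,y) over outcomes with S + T ≥ 4 gives 28/13.
E[max(S, T) | S + T ≥ 4] = (28/13) / (2/3) = 42/13.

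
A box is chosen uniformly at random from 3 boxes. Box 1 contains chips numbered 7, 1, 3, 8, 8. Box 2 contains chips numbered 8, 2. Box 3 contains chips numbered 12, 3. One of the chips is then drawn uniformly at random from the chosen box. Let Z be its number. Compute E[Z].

E[Z | box 1] = (7+1+3+8+8)/5 = 27/5.
E[Z | box 2] = (8+2)/2 = 5.
E[Z | box 3] = (12+3)/2 = 15/2.
By the law of total expectation,
E[Z] = (1/3)·(27/5) + (1/3)·(5) + (1/3)·(15/2) = 179/30.

179/30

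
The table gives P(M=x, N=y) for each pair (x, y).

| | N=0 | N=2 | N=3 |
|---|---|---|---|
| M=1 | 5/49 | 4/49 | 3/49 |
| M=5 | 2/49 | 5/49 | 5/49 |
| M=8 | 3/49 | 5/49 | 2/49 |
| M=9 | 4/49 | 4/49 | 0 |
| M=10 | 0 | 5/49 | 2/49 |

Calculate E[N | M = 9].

P(M = 9) = 8/49.
Σ N·P over the event = 0·(4/49) + 2·(4/49) = 8/49.
E[N | M = 9] = (8/49) / (8/49) = 1.

1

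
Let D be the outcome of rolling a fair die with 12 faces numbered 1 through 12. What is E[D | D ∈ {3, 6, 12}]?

7

P(D ∈ {3, 6, 12}) = 1/4.
Σ over the event: 3·1/12 + 6·1/12 + 12·1/12 = 7/4.
E[D | D ∈ {3, 6, 12}] = (7/4) / (1/4) = 7.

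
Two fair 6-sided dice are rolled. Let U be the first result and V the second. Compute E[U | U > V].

P(U > V) = 5/12.
Summing U·P(x,y) over outcomes with U > V gives 35/18.
E[U | U > V] = (35/18) / (5/12) = 14/3.

14/3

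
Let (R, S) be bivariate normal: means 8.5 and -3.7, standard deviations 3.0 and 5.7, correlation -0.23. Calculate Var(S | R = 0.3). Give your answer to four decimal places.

For a bivariate normal, Var(S | R=x) = σ_S²(1 − ρ²).
Var(S | R=0.3) = (5.7)²·(1 − (-0.23)²) = 32.49·0.9471 = 30.7713.

30.7713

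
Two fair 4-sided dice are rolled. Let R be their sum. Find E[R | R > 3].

72/13

P(R > 3) = 13/16.
Σ over the event: 4·3/16 + 5·1/4 + 6·3/16 + 7·1/8 + 8·1/16 = 9/2.
E[R | R > 3] = (9/2) / (13/16) = 72/13.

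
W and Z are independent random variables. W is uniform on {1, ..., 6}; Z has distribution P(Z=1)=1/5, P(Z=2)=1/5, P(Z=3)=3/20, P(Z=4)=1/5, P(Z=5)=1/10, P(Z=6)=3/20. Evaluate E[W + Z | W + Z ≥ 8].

P(W + Z ≥ 8) = 3/8.
Summing (W+Z)·P(x,y) over outcomes with W + Z ≥ 8 gives 139/40.
E[W + Z | W + Z ≥ 8] = (139/40) / (3/8) = 139/15.

139/15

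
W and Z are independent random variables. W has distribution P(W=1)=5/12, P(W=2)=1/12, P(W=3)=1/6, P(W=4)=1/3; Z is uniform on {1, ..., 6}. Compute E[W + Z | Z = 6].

P(Z = 6) = 1/6.
Summing (W+Z)·P(x,y) over outcomes with Z = 6 gives 101/72.
E[W + Z | Z = 6] = (101/72) / (1/6) = 101/12.

101/12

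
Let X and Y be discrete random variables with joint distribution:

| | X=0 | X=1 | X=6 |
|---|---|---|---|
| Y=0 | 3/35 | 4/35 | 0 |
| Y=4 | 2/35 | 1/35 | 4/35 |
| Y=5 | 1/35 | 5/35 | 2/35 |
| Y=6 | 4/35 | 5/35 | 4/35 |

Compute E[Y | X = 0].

P(X = 0) = 2/7.
Σ Y·P over the event = 0·(3/35) + 4·(2/35) + 5·(1/35) + 6·(4/35) = 37/35.
E[Y | X = 0] = (37/35) / (2/7) = 37/10.

37/10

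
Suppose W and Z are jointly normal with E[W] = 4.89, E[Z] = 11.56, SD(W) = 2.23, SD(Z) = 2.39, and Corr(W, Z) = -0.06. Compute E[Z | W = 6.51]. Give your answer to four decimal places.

11.4558

The regression of Z on W has slope ρ·σ_Z/σ_W and passes through (μ_W, μ_Z).
E[Z | W=6.51] = 11.56 + (-0.06)·(2.39/2.23)·(6.51 − (4.89)) = 11.56 + (-0.064305)·(1.62) = 11.4558.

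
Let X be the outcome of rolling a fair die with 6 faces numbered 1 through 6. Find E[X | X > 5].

6

Given X > 5, X is equally likely to be any of {6}.
E[X | X > 5] = (6) / 1 = 6.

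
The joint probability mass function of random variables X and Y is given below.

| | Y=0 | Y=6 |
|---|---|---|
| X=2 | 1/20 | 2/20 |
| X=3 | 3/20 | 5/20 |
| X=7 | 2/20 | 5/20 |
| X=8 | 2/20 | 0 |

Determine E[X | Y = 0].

P(Y = 0) = 2/5.
Summing X·P(X=x,Y=y) over the conditioning event gives 41/20.
E[X | Y = 0] = (41/20) / (2/5) = 41/8.

41/8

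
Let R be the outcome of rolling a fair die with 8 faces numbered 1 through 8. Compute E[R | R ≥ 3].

Given R ≥ 3, R is equally likely to be any of {3, 4, 5, 6, 7, 8}.
E[R | R ≥ 3] = (3 + 4 + 5 + 6 + 7 + 8) / 6 = 11/2.

11/2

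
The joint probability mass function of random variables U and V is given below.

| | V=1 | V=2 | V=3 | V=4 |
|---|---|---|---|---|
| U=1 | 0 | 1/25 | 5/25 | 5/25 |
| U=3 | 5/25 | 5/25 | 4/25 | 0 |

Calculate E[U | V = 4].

P(V = 4) = 1/5.
Summing U·P(U=x,V=y) over the conditioning event gives 1/5.
E[U | V = 4] = (1/5) / (1/5) = 1.

1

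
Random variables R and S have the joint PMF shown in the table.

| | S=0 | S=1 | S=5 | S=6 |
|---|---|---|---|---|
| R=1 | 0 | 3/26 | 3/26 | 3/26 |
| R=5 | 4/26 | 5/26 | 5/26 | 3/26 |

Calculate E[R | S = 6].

3

P(S = 6) = 3/13.
Summing R·P(R=x,S=y) over the conditioning event gives 9/13.
E[R | S = 6] = (9/13) / (3/13) = 3.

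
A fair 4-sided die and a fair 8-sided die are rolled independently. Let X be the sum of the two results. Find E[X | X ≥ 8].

P(X ≥ 8) = 7/16.
Σ over the event: 8·1/8 + 9·1/8 + 10·3/32 + 11·1/16 + 12·1/32 = 33/8.
E[X | X ≥ 8] = (33/8) / (7/16) = 66/7.

66/7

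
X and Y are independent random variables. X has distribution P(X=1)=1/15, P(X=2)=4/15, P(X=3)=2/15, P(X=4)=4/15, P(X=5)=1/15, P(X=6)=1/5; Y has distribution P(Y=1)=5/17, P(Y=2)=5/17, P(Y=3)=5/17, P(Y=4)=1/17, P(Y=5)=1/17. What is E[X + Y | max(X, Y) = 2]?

31/9

P(max(X, Y) = 2) = 3/17.
Summing (X+Y)·P(x,y) over outcomes with max(X, Y) = 2 gives 31/51.
E[X + Y | max(X, Y) = 2] = (31/51) / (3/17) = 31/9.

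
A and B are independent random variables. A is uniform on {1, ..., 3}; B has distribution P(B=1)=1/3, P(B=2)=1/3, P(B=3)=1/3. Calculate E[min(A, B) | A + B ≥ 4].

P(A + B ≥ 4) = 2/3.
Summing min(A,B)·P(x,y) over outcomes with A + B ≥ 4 gives 11/9.
E[min(A, B) | A + B ≥ 4] = (11/9) / (2/3) = 11/6.

11/6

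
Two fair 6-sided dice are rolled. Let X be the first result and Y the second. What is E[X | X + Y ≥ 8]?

14/3

P(X + Y ≥ 8) = 5/12.
Summing X·P(x,y) over outcomes with X + Y ≥ 8 gives 35/18.
E[X | X + Y ≥ 8] = (35/18) / (5/12) = 14/3.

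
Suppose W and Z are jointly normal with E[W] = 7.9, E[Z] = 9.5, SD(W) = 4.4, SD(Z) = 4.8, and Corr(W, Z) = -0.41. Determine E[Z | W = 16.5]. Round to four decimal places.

E[Z | W=x] = μ_Z + ρ(σ_Z/σ_W)(x − μ_W) for jointly normal variables.
E[Z | W=16.5] = 9.5 + (-0.41)·(4.8/4.4)·(16.5 − (7.9)) = 9.5 + (-0.44727)·(8.6) = 5.6535.

5.6535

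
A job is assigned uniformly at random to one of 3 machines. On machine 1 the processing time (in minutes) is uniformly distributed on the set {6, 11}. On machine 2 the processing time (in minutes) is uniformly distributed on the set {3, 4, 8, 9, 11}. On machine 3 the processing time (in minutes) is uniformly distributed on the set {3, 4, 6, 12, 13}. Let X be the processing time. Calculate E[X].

77/10

E[X | machine 1] = (6+11)/2 = 17/2.
E[X | machine 2] = (3+4+8+9+11)/5 = 7.
E[X | machine 3] = (3+4+6+12+13)/5 = 38/5.
E[X] = (1/3)·(17/2) + (1/3)·(7) + (1/3)·(38/5) = 77/10.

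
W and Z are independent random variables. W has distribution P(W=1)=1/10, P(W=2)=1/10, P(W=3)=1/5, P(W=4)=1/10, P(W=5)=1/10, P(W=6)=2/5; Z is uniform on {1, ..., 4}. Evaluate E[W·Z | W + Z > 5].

94/7

P(W + Z > 5) = 7/10.
Summing WZ·P(x,y) over outcomes with W + Z > 5 gives 47/5.
E[W·Z | W + Z > 5] = (47/5) / (7/10) = 94/7.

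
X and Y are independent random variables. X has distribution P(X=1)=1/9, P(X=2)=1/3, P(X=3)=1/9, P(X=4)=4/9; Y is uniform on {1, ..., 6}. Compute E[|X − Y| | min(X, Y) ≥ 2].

61/40

P(min(X, Y) ≥ 2) = 20/27.
Summing |X−Y|·P(x,y) over outcomes with min(X, Y) ≥ 2 gives 61/54.
E[|X − Y| | min(X, Y) ≥ 2] = (61/54) / (20/27) = 61/40.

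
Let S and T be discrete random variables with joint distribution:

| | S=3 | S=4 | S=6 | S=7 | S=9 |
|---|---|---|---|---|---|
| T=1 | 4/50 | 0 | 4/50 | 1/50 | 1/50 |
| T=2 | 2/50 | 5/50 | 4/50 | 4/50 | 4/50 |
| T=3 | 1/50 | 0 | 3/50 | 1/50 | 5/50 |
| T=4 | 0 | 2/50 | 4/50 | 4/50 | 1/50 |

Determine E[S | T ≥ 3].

P(T ≥ 3) = 21/50.
Σ S·P over the event = 3·(1/50) + 4·(2/50) + 6·(3/50) + 6·(4/50) + 7·(1/50) + 7·(4/50) + 9·(5/50) + 9·(1/50) = 71/25.
E[S | T ≥ 3] = (71/25) / (21/50) = 142/21.

142/21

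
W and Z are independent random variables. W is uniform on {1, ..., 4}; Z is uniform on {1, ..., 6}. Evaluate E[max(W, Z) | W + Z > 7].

16/3

Outcomes with W + Z > 7: (2,6), (3,5), (3,6), (4,4), (4,5), (4,6), each with probability 1/24.
E[max(W, Z) | W + Z > 7] = (6 + 5 + 6 + 4 + 5 + 6) / 6 = 16/3.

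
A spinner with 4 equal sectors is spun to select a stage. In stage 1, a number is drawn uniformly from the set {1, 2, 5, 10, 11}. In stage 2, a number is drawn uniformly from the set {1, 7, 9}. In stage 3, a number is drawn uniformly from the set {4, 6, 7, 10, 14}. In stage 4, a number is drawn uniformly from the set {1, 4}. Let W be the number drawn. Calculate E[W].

E[W | stage 1] = (1+2+5+10+11)/5 = 29/5.
E[W | stage 2] = (1+7+9)/3 = 17/3.
E[W | stage 3] = (4+6+7+10+14)/5 = 41/5.
E[W | stage 4] = (1+4)/2 = 5/2.
E[W] = (1/4)·(29/5) + (1/4)·(17/3) + (1/4)·(41/5) + (1/4)·(5/2) = 133/24.

133/24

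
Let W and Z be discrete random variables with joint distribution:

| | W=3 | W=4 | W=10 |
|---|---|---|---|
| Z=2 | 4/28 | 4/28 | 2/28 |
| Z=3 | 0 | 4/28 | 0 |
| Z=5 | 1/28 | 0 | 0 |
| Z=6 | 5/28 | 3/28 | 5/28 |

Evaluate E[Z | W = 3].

43/10

P(W = 3) = 5/14.
Σ Z·P over the event = 2·(4/28) + 5·(1/28) + 6·(5/28) = 43/28.
E[Z | W = 3] = (43/28) / (5/14) = 43/10.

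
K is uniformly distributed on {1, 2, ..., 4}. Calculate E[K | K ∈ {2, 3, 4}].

3

P(K ∈ {2, 3, 4}) = 3/4.
Σ over the event: 2·1/4 + 3·1/4 + 4·1/4 = 9/4.
E[K | K ∈ {2, 3, 4}] = (9/4) / (3/4) = 3.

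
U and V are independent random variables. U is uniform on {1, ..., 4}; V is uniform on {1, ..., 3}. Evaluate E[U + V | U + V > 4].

17/3

P(U + V > 4) = 1/2.
Summing (U+V)·P(x,y) over outcomes with U + V > 4 gives 17/6.
E[U + V | U + V > 4] = (17/6) / (1/2) = 17/3.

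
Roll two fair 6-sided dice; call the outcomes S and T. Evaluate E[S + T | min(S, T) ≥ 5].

Outcomes with min(S, T) ≥ 5: (5,5), (5,6), (6,5), (6,6), each with probability 1/36.
E[S + T | min(S, T) ≥ 5] = (10 + 11 + 11 + 12) / 4 = 11.

11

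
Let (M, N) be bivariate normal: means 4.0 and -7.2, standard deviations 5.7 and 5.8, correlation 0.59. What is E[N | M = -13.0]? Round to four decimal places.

-17.4060

E[N | M=x] = μ_N + ρ(σ_N/σ_M)(x − μ_M) for jointly normal variables.
E[N | M=-13.0] = -7.2 + (0.59)·(5.8/5.7)·(-13.0 − (4.0)) = -7.2 + (0.60035)·(-17) = -17.4060.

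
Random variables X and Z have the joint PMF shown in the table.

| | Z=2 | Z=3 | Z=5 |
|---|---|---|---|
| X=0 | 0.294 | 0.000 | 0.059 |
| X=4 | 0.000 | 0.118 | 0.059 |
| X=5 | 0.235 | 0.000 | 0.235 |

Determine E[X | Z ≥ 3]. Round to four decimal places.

P(Z ≥ 3) = 0.471.
Σ X·P over the event = 0·(0.059) + 4·(0.118) + 4·(0.059) + 5·(0.235) = 1.883.
E[X | Z ≥ 3] = (1.883) / (0.471) = 3.9979.

3.9979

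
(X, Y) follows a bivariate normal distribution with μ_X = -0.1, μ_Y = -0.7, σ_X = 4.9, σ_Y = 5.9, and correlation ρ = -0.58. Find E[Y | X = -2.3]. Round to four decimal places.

For a bivariate normal, E[Y | X=x] = μ_Y + ρ·(σ_Y/σ_X)·(x − μ_X).
E[Y | X=-2.3] = -0.7 + (-0.58)·(5.9/4.9)·(-2.3 − (-0.1)) = -0.7 + (-0.69837)·(-2.2) = 0.8364.

0.8364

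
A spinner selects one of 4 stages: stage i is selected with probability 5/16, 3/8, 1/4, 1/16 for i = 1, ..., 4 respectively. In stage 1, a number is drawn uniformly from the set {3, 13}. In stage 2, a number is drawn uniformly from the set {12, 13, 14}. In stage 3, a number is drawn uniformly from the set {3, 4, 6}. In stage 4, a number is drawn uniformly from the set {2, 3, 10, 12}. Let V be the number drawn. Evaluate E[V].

E[V | stage 1] = (3+13)/2 = 8.
E[V | stage 2] = (12+13+14)/3 = 13.
E[V | stage 3] = (3+4+6)/3 = 13/3.
E[V | stage 4] = (2+3+10+12)/4 = 27/4.
E[V] = (5/16)·(8) + (3/8)·(13) + (1/4)·(13/3) + (1/16)·(27/4) = 1705/192.

1705/192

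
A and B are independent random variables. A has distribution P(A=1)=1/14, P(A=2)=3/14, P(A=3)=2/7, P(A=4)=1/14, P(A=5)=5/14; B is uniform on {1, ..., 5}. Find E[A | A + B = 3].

7/4

P(A + B = 3) = 2/35.
Summing A·P(x,y) over outcomes with A + B = 3 gives 1/10.
E[A | A + B = 3] = (1/10) / (2/35) = 7/4.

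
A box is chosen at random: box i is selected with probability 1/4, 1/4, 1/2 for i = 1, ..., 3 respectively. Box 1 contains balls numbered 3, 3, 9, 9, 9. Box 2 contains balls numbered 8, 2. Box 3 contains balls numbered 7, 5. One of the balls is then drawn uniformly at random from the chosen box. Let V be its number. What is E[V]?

59/10

E[V | box 1] = (3+3+9+9+9)/5 = 33/5.
E[V | box 2] = (8+2)/2 = 5.
E[V | box 3] = (7+5)/2 = 6.
E[V] = (1/4)·(33/5) + (1/4)·(5) + (1/2)·(6) = 59/10.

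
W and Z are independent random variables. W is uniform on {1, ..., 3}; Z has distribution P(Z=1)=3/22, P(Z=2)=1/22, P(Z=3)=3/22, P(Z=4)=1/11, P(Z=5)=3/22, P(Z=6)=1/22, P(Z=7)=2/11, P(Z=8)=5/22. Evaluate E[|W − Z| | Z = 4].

P(Z = 4) = 1/11.
Summing |W−Z|·P(x,y) over outcomes with Z = 4 gives 2/11.
E[|W − Z| | Z = 4] = (2/11) / (1/11) = 2.

2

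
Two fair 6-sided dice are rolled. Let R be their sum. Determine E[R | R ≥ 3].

50/7

P(R ≥ 3) = 35/36.
E[R | R ≥ 3] = (125/18) / (35/36) = 50/7.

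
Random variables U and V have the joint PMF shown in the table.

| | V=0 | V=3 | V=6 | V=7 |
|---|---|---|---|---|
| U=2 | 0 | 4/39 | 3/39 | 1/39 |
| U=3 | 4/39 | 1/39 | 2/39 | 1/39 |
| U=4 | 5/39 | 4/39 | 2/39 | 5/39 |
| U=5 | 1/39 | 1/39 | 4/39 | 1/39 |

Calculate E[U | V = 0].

P(V = 0) = 10/39.
Σ U·P over the event = 3·(4/39) + 4·(5/39) + 5·(1/39) = 37/39.
E[U | V = 0] = (37/39) / (10/39) = 37/10.

37/10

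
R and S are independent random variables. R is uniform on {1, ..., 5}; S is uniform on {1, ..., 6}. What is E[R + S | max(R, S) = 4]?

Outcomes with max(R, S) = 4: (1,4), (2,4), (3,4), (4,1), (4,2), (4,3), (4,4), each with probability 1/30.
E[R + S | max(R, S) = 4] = (5 + 6 + 7 + 5 + 6 + 7 + 8) / 7 = 44/7.

44/7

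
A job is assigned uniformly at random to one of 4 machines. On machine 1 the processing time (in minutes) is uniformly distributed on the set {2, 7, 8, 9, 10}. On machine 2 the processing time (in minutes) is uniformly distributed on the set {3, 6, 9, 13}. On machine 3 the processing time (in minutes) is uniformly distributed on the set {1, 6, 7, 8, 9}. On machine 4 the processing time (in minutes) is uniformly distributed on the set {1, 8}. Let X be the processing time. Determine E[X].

513/80

E[X | machine 1] = (2+7+8+9+10)/5 = 36/5.
E[X | machine 2] = (3+6+9+13)/4 = 31/4.
E[X | machine 3] = (1+6+7+8+9)/5 = 31/5.
E[X | machine 4] = (1+8)/2 = 9/2.
E[X] = (1/4)·(36/5) + (1/4)·(31/4) + (1/4)·(31/5) + (1/4)·(9/2) = 513/80.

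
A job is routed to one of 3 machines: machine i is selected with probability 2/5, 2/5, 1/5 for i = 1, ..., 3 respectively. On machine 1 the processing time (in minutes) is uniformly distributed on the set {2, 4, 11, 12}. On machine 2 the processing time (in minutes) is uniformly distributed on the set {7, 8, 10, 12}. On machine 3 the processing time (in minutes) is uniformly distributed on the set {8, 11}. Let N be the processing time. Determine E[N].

E[N | machine 1] = (2+4+11+12)/4 = 29/4.
E[N | machine 2] = (7+8+10+12)/4 = 37/4.
E[N | machine 3] = (8+11)/2 = 19/2.
E[N] = (2/5)·(29/4) + (2/5)·(37/4) + (1/5)·(19/2) = 17/2.

17/2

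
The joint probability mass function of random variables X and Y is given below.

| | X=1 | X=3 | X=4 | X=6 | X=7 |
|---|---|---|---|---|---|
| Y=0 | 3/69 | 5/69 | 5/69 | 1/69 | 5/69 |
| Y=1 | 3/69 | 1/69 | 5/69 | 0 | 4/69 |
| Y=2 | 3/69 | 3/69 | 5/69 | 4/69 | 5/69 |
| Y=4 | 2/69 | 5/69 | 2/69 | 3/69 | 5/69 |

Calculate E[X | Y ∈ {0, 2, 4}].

P(Y ∈ {0, 2, 4}) = 56/69.
Summing X·P(X=x,Y=y) over the conditioning event gives 248/69.
E[X | Y ∈ {0, 2, 4}] = (248/69) / (56/69) = 31/7.

31/7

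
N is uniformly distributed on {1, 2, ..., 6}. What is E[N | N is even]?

Given N is even, N is equally likely to be any of {2, 4, 6}.
E[N | N is even] = (2 + 4 + 6) / 3 = 4.

4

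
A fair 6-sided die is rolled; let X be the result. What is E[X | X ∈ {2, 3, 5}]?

10/3

P(X ∈ {2, 3, 5}) = 1/2.
Σ over the event: 2·1/6 + 3·1/6 + 5·1/6 = 5/3.
E[X | X ∈ {2, 3, 5}] = (5/3) / (1/2) = 10/3.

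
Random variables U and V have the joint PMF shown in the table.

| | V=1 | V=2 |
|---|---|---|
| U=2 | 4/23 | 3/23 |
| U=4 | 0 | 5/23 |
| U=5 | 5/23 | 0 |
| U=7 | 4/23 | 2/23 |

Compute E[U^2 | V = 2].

P(V = 2) = 10/23.
Σ U^2·P over the event = 4·(3/23) + 16·(5/23) + 49·(2/23) = 190/23.
E[U^2 | V = 2] = (190/23) / (10/23) = 19.

19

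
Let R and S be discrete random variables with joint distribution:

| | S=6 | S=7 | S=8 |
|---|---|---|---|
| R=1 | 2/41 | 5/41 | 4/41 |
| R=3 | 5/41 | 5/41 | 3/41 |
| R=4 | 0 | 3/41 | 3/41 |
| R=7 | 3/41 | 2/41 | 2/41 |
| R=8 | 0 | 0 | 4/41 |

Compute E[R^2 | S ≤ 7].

78/5

P(S ≤ 7) = 25/41.
Σ R^2·P over the event = 1·(2/41) + 1·(5/41) + 9·(5/41) + 9·(5/41) + 16·(3/41) + 49·(3/41) + 49·(2/41) = 390/41.
E[R^2 | S ≤ 7] = (390/41) / (25/41) = 78/5.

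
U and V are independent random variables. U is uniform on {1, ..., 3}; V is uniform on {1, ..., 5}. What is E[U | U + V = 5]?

2

P(U + V = 5) = 1/5.
Summing U·P(x,y) over outcomes with U + V = 5 gives 2/5.
E[U | U + V = 5] = (2/5) / (1/5) = 2.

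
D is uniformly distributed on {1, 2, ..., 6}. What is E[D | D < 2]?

Given D < 2, D is equally likely to be any of {1}.
E[D | D < 2] = (1) / 1 = 1.

1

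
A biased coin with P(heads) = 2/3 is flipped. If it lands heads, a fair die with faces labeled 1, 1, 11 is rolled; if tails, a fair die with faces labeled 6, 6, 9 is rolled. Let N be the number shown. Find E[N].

47/9

E[N | heads] = (1+1+11)/3 = 13/3.
E[N | tails] = (6+6+9)/3 = 7.
By the law of total expectation,
E[N] = (2/3)·(13/3) + (1/3)·(7) = 47/9.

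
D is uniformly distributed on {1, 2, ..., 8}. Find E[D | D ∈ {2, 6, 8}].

P(D ∈ {2, 6, 8}) = 3/8.
Σ over the event: 2·1/8 + 6·1/8 + 8·1/8 = 2.
E[D | D ∈ {2, 6, 8}] = (2) / (3/8) = 16/3.

16/3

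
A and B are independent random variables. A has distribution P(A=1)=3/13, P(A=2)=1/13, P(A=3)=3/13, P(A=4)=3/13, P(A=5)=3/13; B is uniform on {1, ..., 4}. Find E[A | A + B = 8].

P(A + B = 8) = 3/26.
Summing A·P(x,y) over outcomes with A + B = 8 gives 27/52.
E[A | A + B = 8] = (27/52) / (3/26) = 9/2.

9/2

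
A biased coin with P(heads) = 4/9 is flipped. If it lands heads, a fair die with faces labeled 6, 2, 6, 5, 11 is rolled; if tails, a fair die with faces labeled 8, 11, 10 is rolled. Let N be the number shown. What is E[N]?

217/27

E[N | heads] = (6+2+6+5+11)/5 = 6.
E[N | tails] = (8+11+10)/3 = 29/3.
E[N] = (4/9)·(6) + (5/9)·(29/3) = 217/27.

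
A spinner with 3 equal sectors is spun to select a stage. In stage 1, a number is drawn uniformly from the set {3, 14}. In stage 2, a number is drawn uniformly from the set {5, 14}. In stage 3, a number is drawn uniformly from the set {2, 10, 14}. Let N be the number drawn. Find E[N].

E[N | stage 1] = (3+14)/2 = 17/2.
E[N | stage 2] = (5+14)/2 = 19/2.
E[N | stage 3] = (2+10+14)/3 = 26/3.
E[N] = (1/3)·(17/2) + (1/3)·(19/2) + (1/3)·(26/3) = 80/9.

80/9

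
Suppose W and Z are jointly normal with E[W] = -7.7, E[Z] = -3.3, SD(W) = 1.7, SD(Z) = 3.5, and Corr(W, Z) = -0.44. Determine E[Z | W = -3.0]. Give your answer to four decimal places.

For a bivariate normal, E[Z | W=x] = μ_Z + ρ·(σ_Z/σ_W)·(x − μ_W).
E[Z | W=-3.0] = -3.3 + (-0.44)·(3.5/1.7)·(-3.0 − (-7.7)) = -3.3 + (-0.90588)·(4.7) = -7.5576.

-7.5576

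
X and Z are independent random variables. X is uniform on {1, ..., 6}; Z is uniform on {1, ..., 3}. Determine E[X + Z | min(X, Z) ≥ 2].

Outcomes with min(X, Z) ≥ 2: (2,2), (2,3), (3,2), (3,3), (4,2), (4,3), (5,2), (5,3), (6,2), (6,3), each with probability 1/18.
E[X + Z | min(X, Z) ≥ 2] = (4 + 5 + 5 + 6 + 6 + 7 + 7 + 8 + 8 + 9) / 10 = 13/2.

13/2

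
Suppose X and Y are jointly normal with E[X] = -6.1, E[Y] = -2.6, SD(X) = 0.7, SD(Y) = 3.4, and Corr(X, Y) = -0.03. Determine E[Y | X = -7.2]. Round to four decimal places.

The regression of Y on X has slope ρ·σ_Y/σ_X and passes through (μ_X, μ_Y).
E[Y | X=-7.2] = -2.6 + (-0.03)·(3.4/0.7)·(-7.2 − (-6.1)) = -2.6 + (-0.14571)·(-1.1) = -2.4397.

-2.4397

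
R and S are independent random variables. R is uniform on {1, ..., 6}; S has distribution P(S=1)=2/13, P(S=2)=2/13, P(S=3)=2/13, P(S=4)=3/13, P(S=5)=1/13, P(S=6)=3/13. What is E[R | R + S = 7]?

P(R + S = 7) = 1/6.
Summing R·P(x,y) over outcomes with R + S = 7 gives 22/39.
E[R | R + S = 7] = (22/39) / (1/6) = 44/13.

44/13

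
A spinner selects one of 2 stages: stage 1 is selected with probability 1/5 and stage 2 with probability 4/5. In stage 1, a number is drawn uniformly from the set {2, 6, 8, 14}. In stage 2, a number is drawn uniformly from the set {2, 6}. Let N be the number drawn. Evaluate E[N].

47/10

E[N | stage 1] = (2+6+8+14)/4 = 15/2.
E[N | stage 2] = (2+6)/2 = 4.
By the law of total expectation,
E[N] = (1/5)·(15/2) + (4/5)·(4) = 47/10.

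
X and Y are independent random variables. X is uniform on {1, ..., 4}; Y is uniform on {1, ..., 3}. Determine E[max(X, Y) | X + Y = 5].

Outcomes with X + Y = 5: (2,3), (3,2), (4,1), each with probability 1/12.
E[max(X, Y) | X + Y = 5] = (3 + 3 + 4) / 3 = 10/3.

10/3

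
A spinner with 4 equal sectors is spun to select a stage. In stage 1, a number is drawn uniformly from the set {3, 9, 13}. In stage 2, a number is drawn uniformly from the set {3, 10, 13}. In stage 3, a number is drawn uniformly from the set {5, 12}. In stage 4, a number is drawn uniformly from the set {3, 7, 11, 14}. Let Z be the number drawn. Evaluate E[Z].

E[Z | stage 1] = (3+9+13)/3 = 25/3.
E[Z | stage 2] = (3+10+13)/3 = 26/3.
E[Z | stage 3] = (5+12)/2 = 17/2.
E[Z | stage 4] = (3+7+11+14)/4 = 35/4.
By the law of total expectation,
E[Z] = (1/4)·(25/3) + (1/4)·(26/3) + (1/4)·(17/2) + (1/4)·(35/4) = 137/16.

137/16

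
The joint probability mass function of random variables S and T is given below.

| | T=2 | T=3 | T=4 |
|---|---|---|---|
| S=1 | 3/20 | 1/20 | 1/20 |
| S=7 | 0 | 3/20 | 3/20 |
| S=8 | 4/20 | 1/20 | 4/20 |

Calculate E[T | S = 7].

7/2

P(S = 7) = 3/10.
Σ T·P over the event = 3·(3/20) + 4·(3/20) = 21/20.
E[T | S = 7] = (21/20) / (3/10) = 7/2.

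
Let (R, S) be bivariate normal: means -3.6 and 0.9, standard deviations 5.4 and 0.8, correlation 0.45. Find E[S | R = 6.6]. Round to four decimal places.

E[S | R=x] = μ_S + ρ(σ_S/σ_R)(x − μ_R) for jointly normal variables.
E[S | R=6.6] = 0.9 + (0.45)·(0.8/5.4)·(6.6 − (-3.6)) = 0.9 + (0.066667)·(10.2) = 1.5800.

1.5800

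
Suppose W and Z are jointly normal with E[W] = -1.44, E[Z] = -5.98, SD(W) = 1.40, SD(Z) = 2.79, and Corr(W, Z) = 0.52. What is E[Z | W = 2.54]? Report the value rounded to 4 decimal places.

E[Z | W=x] = μ_Z + ρ(σ_Z/σ_W)(x − μ_W) for jointly normal variables.
E[Z | W=2.54] = -5.98 + (0.52)·(2.79/1.40)·(2.54 − (-1.44)) = -5.98 + (1.03629)·(3.98) = -1.8556.

-1.8556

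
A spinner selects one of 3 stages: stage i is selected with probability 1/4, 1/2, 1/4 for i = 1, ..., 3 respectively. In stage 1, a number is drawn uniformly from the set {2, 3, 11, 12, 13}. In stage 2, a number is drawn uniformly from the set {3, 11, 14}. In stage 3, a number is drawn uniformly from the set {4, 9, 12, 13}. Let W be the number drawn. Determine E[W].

1091/120

E[W | stage 1] = (2+3+11+12+13)/5 = 41/5.
E[W | stage 2] = (3+11+14)/3 = 28/3.
E[W | stage 3] = (4+9+12+13)/4 = 19/2.
By the law of total expectation,
E[W] = (1/4)·(41/5) + (1/2)·(28/3) + (1/4)·(19/2) = 1091/120.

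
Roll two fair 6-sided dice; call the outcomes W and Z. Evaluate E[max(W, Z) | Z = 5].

P(Z = 5) = 1/6.
Summing max(W,Z)·P(x,y) over outcomes with Z = 5 gives 31/36.
E[max(W, Z) | Z = 5] = (31/36) / (1/6) = 31/6.

31/6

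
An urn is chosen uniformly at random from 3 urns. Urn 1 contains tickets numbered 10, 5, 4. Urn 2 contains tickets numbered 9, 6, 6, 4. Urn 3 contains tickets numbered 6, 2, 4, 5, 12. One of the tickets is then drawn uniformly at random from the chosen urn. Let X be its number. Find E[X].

E[X | urn 1] = (10+5+4)/3 = 19/3.
E[X | urn 2] = (9+6+6+4)/4 = 25/4.
E[X | urn 3] = (6+2+4+5+12)/5 = 29/5.
E[X] = (1/3)·(19/3) + (1/3)·(25/4) + (1/3)·(29/5) = 1103/180.

1103/180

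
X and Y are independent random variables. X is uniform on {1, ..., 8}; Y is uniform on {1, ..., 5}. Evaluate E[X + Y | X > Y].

P(X > Y) = 5/8.
Summing (X+Y)·P(x,y) over outcomes with X > Y gives 21/4.
E[X + Y | X > Y] = (21/4) / (5/8) = 42/5.

42/5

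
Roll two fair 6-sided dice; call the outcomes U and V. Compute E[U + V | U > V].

P(U > V) = 5/12.
Summing (U+V)·P(x,y) over outcomes with U > V gives 35/12.
E[U + V | U > V] = (35/12) / (5/12) = 7.

7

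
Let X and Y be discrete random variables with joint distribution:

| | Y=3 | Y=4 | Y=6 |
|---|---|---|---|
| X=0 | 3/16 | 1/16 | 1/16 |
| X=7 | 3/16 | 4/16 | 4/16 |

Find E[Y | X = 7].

49/11

P(X = 7) = 11/16.
Summing Y·P(X=x,Y=y) over the conditioning event gives 49/16.
E[Y | X = 7] = (49/16) / (11/16) = 49/11.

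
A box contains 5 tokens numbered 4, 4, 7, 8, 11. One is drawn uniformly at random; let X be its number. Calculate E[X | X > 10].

P(X > 10) = 1/5.
Σ over the event: 11·1/5 = 11/5.
E[X | X > 10] = (11/5) / (1/5) = 11.

11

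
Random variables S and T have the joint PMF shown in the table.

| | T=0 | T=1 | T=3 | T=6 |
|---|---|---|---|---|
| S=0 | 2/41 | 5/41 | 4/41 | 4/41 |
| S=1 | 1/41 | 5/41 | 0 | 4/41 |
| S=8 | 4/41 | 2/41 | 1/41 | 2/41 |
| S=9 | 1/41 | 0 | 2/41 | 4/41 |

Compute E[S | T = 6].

P(T = 6) = 14/41.
Σ S·P over the event = 0·(4/41) + 1·(4/41) + 8·(2/41) + 9·(4/41) = 56/41.
E[S | T = 6] = (56/41) / (14/41) = 4.

4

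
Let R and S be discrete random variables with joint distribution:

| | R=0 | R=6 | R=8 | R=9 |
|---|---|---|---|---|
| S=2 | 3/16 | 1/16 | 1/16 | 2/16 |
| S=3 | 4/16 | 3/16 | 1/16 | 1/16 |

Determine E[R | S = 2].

32/7

P(S = 2) = 7/16.
Σ R·P over the event = 0·(3/16) + 6·(1/16) + 8·(1/16) + 9·(2/16) = 2.
E[R | S = 2] = (2) / (7/16) = 32/7.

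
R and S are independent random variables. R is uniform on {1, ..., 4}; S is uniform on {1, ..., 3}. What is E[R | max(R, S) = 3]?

12/5

Outcomes with max(R, S) = 3: (1,3), (2,3), (3,1), (3,2), (3,3), each with probability 1/12.
E[R | max(R, S) = 3] = (1 + 2 + 3 + 3 + 3) / 5 = 12/5.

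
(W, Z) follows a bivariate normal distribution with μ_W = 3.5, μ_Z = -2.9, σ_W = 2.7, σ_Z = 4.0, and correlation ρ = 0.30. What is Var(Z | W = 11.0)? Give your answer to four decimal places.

For a bivariate normal, Var(Z | W=x) = σ_Z²(1 − ρ²).
Var(Z | W=11.0) = (4.0)²·(1 − (0.30)²) = 16·0.91 = 14.5600.

14.5600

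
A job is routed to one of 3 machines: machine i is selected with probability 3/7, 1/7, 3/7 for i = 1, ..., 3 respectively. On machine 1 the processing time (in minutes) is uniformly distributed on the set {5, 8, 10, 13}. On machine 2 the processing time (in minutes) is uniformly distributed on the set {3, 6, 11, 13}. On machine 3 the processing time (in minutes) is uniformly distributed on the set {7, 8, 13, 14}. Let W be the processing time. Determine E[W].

E[W | machine 1] = (5+8+10+13)/4 = 9.
E[W | machine 2] = (3+6+11+13)/4 = 33/4.
E[W | machine 3] = (7+8+13+14)/4 = 21/2.
E[W] = (3/7)·(9) + (1/7)·(33/4) + (3/7)·(21/2) = 267/28.

267/28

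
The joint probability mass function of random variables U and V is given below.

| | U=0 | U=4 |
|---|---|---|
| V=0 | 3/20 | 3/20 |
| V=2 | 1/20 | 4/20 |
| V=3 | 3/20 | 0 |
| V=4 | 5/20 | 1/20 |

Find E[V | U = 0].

P(U = 0) = 3/5.
Σ V·P over the event = 0·(3/20) + 2·(1/20) + 3·(3/20) + 4·(5/20) = 31/20.
E[V | U = 0] = (31/20) / (3/5) = 31/12.

31/12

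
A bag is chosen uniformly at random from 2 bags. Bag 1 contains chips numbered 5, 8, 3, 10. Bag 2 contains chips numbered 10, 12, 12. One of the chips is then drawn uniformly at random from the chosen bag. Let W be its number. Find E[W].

107/12

E[W | bag 1] = (5+8+3+10)/4 = 13/2.
E[W | bag 2] = (10+12+12)/3 = 34/3.
E[W] = (1/2)·(13/2) + (1/2)·(34/3) = 107/12.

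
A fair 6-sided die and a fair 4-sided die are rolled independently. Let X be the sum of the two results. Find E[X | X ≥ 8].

26/3

P(X ≥ 8) = 1/4.
Σ over the event: 8·1/8 + 9·1/12 + 10·1/24 = 13/6.
E[X | X ≥ 8] = (13/6) / (1/4) = 26/3.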